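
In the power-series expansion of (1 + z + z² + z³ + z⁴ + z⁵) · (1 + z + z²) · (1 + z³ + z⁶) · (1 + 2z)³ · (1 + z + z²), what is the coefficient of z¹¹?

450

(1 + z + z² + z³ + z⁴ + z⁵) has coefficients 1,1,1,1,1,1 for degrees 0…5.
(1 + z + z²) has coefficients 1,1,1,0,0,0,0,0,0,0,0,0 for degrees 0…11.
Multiplying by (1 + z³ + z⁶) gives running coefficients 1,1,1,1,1,1,1,1,1,0,0,0 for degrees 0…11.
Multiplying by (1 + 2z)³ gives running coefficients 1,7,19,27,27,27,27,27,27,26,20,8 for degrees 0…11.
Finally multiplying by (1 + z + z²), the product of all factors after the first has coefficients 1,8,27,53,73,81,81,81,81,80,73,54 for degrees 0…11.
[z¹¹] = 1·54 + 1·73 + 1·80 + 1·81 + 1·81 + 1·81 = 450.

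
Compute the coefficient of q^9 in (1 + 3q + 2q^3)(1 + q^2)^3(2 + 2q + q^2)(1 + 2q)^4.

(1 + 3q + 2q^3) has coefficients 1,3,0,2 for degrees 0…3.
(1 + q^2)^3 has coefficients 1,0,3,0,3,0,1,0,0,0 for degrees 0…9.
Multiplying by (2 + 2q + q^2) gives running coefficients 2,2,7,6,9,6,5,2,1,0 for degrees 0…9.
Finally multiplying by (1 + 2q)^4, the product of all factors after the first has coefficients 2,18,71,174,321,478,573,570,473,312 for degrees 0…9.
[q^9] = 1·312 + 3·473 + 2·573 = 2877.

2877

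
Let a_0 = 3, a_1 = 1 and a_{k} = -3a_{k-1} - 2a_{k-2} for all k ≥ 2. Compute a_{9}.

The ordinary generating function has denominator 1 + 3y + 2y^2.
Iterating the recurrence: a_0,…,a_{9} = 3, 1, -9, 25, -57, 121, -249, 505, -1017, 2041.

2041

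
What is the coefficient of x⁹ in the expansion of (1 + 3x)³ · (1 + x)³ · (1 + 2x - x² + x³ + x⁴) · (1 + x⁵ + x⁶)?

773

(1 + 3x)³ has coefficients 1,9,27,27 for degrees 0…3.
(1 + x)³ has coefficients 1,3,3,1,0,0,0,0,0,0 for degrees 0…9.
Multiplying by (1 + 2x - x² + x³ + x⁴) gives running coefficients 1,5,8,5,3,5,4,1,0,0 for degrees 0…9.
Finally multiplying by (1 + x⁵ + x⁶), the product of all factors after the first has coefficients 1,5,8,5,3,6,10,14,13,8 for degrees 0…9.
[x⁹] = 1·8 + 9·13 + 27·14 + 27·10 = 773.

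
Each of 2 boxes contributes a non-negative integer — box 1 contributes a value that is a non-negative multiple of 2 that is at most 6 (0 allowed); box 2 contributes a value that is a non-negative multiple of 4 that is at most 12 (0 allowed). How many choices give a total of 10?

2

The generating function for the choices is (1 + y² + y⁴ + y⁶)·(1 + y⁴ + y⁸ + y¹²); the count is [y¹⁰].
(1 + y² + y⁴ + y⁶) has coefficients 1,0,1,0,1,0,1 for degrees 0…6.
(1 + y⁴ + y⁸ + y¹²) has coefficients 1,0,0,0,1,0,0,0,1,0,0 for degrees 0…10.
[y¹⁰] = 1·0 + 1·1 + 1·0 + 1·1 = 2.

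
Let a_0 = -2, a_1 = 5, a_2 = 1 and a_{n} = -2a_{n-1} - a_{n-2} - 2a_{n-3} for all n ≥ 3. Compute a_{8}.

The ordinary generating function has denominator 1 + 2y + y^2 + 2y^3.
Iterating the recurrence: a_0,…,a_{8} = -2, 5, 1, -3, -5, 11, -11, 21, -53.

-53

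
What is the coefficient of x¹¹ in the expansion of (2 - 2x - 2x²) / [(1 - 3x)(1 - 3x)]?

The denominator gives the recurrence a_n = 6a_(n−1) − 9a_(n−2) for n ≥ 3; the numerator fixes a_0 = 2, a_1 = 10, a_2 = 40.
Iterating: 2, 10, 40, 150, 540, 1890, 6480, 21870, 72900, 240570, 787320, 2558790, so a_11 = 2558790.

2558790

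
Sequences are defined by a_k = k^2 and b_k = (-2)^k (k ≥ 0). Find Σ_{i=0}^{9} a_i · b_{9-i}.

69

Write out a_i and b_{9-i} for i = 0,…,9 and sum the products.
Σ = 0·(-512) + 1·256 + 4·(-128) + 9·64 + 16·(-32) + 25·16 + 36·(-8) + 49·4 + 64·(-2) + 81·1 = 69.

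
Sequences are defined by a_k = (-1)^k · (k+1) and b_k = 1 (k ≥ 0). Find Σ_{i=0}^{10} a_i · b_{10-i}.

This is [x^10] in the product of the two ordinary generating functions.
Σ = 1·1 − 2·1 + 3·1 − 4·1 + 5·1 − 6·1 + 7·1 − 8·1 + 9·1 − 10·1 + 11·1 = 6.

6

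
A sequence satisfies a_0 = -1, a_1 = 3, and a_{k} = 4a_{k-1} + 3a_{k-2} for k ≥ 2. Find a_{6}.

4473

The ordinary generating function has denominator 1 - 4q - 3q^2.
Iterating the recurrence: a_0,…,a_{6} = -1, 3, 9, 45, 207, 963, 4473.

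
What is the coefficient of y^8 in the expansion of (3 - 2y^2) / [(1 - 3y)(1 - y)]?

27337

The denominator gives the recurrence a_n = 4a_(n−1) − 3a_(n−2) for n ≥ 3; the numerator fixes a_0 = 3, a_1 = 12, a_2 = 37.
Iterating: 3, 12, 37, 112, 337, 1012, 3037, 9112, 27337, so a_8 = 27337.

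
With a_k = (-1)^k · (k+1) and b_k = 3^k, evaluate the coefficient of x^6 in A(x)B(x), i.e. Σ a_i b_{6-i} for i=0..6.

This is [x^6] in the product of the two ordinary generating functions.
Σ = 1·729 − 2·243 + 3·81 − 4·27 + 5·9 − 6·3 + 7·1 = 412.

412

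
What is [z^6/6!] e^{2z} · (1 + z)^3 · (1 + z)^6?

523072

The EGF product rule gives c_6 = Σ_{k_1+k_2+k_3=6} C(6; k_1,k_2,k_3) · ∏ g_i(k_i), where e^{2z} gives (2)^k; (1+z)^3 gives the falling factorial (3)_k; (1+z)^6 gives the falling factorial (6)_k.
g_1(k) for k = 0…6: 1, 2, 4, 8, 16, 32, 64.
g_2(k) for k = 0…6: 1, 3, 6, 6, 0, 0, 0.
g_3(k) for k = 0…6: 1, 6, 30, 120, 360, 720, 720.
First combine the last two factors: h(k) = Σ_j C(k,j)·g_2(j)·g_3(k−j) for k = 0…6: 1, 9, 72, 504, 3024, 15120, 60480.
c_6 = Σ_k C(6,k)·g_1(k)·h(6−k) = 1·1·60480 + 6·2·15120 + 15·4·3024 + 20·8·504 + 15·16·72 + 6·32·9 + 1·64·1 = 60480 + 181440 + 181440 + 80640 + 17280 + 1728 + 64 = 523072.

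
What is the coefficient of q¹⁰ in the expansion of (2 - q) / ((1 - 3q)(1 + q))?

73812

Partial fractions give a closed form: a_n = (5/4)·3^n + (3/4)·(-1)^n.
At n = 10: a_10 = 73812.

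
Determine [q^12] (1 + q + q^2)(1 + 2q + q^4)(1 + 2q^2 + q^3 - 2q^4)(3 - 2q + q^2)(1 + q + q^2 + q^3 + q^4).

-4

(1 + q + q^2) has coefficients 1,1,1 for degrees 0…2.
(1 + 2q + q^4) has coefficients 1,2,0,0,1,0,0,0,0,0,0,0,0 for degrees 0…12.
Multiplying by (1 + 2q^2 + q^3 - 2q^4) gives running coefficients 1,2,2,5,1,-4,2,1,-2,0,0,0,0 for degrees 0…12.
Multiplying by (3 - 2q + q^2) gives running coefficients 3,4,3,13,-5,-9,15,-5,-6,5,-2,0,0 for degrees 0…12.
Finally multiplying by (1 + q + q^2 + q^3 + q^4), the product of all factors after the first has coefficients 3,7,10,23,18,6,17,9,-10,0,7,-8,-3 for degrees 0…12.
[q^12] = 1·(-3) + 1·(-8) + 1·7 = -4.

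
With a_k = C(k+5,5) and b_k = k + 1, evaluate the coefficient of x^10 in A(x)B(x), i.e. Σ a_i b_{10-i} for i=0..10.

This is [x^10] in the product of the two ordinary generating functions.
Σ = 1·11 + 6·10 + 21·9 + 56·8 + 126·7 + 252·6 + 462·5 + 792·4 + 1287·3 + 2002·2 + 3003·1 = 19448.

19448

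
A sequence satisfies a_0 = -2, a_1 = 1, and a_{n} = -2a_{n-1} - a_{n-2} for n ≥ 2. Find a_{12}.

10

The ordinary generating function has denominator 1 + 2x + x^2.
Iterating the recurrence: a_0,…,a_{12} = -2, 1, 0, -1, 2, -3, 4, -5, 6, -7, 8, -9, 10.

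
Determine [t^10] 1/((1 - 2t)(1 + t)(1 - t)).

Partial fractions give a closed form: a_n = (4/3)·2^n + (1/6)·(-1)^n + (-1/2)·1^n.
At n = 10: a_10 = 1365.

1365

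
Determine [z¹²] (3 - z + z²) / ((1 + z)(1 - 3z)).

The denominator gives the recurrence a_n = 2a_(n−1) + 3a_(n−2) for n ≥ 3; the numerator fixes a_0 = 3, a_1 = 5, a_2 = 20.
Iterating: 3, 5, 20, 55, 170, 505, 1520, 4555, 13670, 41005, 123020, 369055, 1107170, so a_12 = 1107170.

1107170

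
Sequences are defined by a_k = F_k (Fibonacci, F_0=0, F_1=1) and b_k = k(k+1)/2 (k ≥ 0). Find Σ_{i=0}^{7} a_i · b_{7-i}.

97

Write out a_i and b_{7-i} for i = 0,…,7 and sum the products.
Σ = 0·28 + 1·21 + 1·15 + 2·10 + 3·6 + 5·3 + 8·1 + 13·0 = 97.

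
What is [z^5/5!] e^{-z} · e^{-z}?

-32

The EGF product rule gives c_5 = Σ_{k_1+k_2=5} C(5; k_1,k_2) · ∏ g_i(k_i), where e^{-z} gives (-1)^k; e^{-z} gives (-1)^k.
g_1(k) for k = 0…5: 1, -1, 1, -1, 1, -1.
g_2(k) for k = 0…5: 1, -1, 1, -1, 1, -1.
c_5 = Σ_k C(5,k)·g_1(k)·g_2(5−k) = 1·1·(-1) + 5·(-1)·1 + 10·1·(-1) + 10·(-1)·1 + 5·1·(-1) + 1·(-1)·1 = −1 − 5 − 10 − 10 − 5 − 1 = -32.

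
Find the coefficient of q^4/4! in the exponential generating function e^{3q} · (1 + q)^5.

2541

The EGF product rule gives c_4 = Σ_{k_1+k_2=4} C(4; k_1,k_2) · ∏ g_i(k_i), where e^{3q} gives (3)^k; (1+q)^5 gives the falling factorial (5)_k.
g_1(k) for k = 0…4: 1, 3, 9, 27, 81.
g_2(k) for k = 0…4: 1, 5, 20, 60, 120.
c_4 = Σ_k C(4,k)·g_1(k)·g_2(4−k) = 1·1·120 + 4·3·60 + 6·9·20 + 4·27·5 + 1·81·1 = 120 + 720 + 1080 + 540 + 81 = 2541.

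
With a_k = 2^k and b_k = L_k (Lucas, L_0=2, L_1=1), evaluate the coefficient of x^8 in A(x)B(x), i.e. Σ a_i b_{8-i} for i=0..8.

1337

The convolution is the x^8 coefficient of A(x)B(x).
Σ = 1·47 + 2·29 + 4·18 + 8·11 + 16·7 + 32·4 + 64·3 + 128·1 + 256·2 = 1337.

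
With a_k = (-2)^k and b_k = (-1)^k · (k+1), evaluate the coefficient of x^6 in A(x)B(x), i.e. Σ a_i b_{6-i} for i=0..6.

Write out a_i and b_{6-i} for i = 0,…,6 and sum the products.
Σ = 1·7 − 2·(-6) + 4·5 − 8·(-4) + 16·3 − 32·(-2) + 64·1 = 247.

247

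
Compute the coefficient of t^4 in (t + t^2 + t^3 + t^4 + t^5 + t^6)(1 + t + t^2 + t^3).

(t + t^2 + t^3 + t^4 + t^5 + t^6) has coefficients 0,1,1,1,1 for degrees 0…4.
(1 + t + t^2 + t^3) has coefficients 1,1,1,1,0 for degrees 0…4.
[t^4] = 1·1 + 1·1 + 1·1 + 1·1 = 4.

4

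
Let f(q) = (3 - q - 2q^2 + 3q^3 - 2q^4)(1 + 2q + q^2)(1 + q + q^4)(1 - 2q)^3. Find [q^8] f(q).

-70

(3 - q - 2q^2 + 3q^3 - 2q^4) has coefficients 3,-1,-2,3,-2 for degrees 0…4.
(1 + 2q + q^2) has coefficients 1,2,1,0,0,0,0,0,0 for degrees 0…8.
Multiplying by (1 + q + q^4) gives running coefficients 1,3,3,1,1,2,1,0,0 for degrees 0…8.
Finally multiplying by (1 - 2q)^3, the product of all factors after the first has coefficients 1,-3,-3,11,7,-16,-7,10,-4 for degrees 0…8.
[q^8] = 3·(-4) − 1·10 − 2·(-7) + 3·(-16) − 2·7 = -70.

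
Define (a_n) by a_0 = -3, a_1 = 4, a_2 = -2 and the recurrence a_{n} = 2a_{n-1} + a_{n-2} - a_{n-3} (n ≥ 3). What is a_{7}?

19

The ordinary generating function has denominator 1 - 2z - z^2 + z^3.
Iterating the recurrence: a_0,…,a_{7} = -3, 4, -2, 3, 0, 5, 7, 19.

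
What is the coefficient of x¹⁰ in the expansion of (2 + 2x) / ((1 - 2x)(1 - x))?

Partial fractions give a closed form: a_n = (6)·2^n + (-4)·1^n.
At n = 10: a_10 = 6140.

6140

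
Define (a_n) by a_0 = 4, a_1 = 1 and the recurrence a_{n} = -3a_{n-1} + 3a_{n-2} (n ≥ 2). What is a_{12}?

The ordinary generating function has denominator 1 + 3z - 3z^2.
Iterating the recurrence: a_0,…,a_{12} = 4, 1, 9, -24, 99, -369, 1404, -5319, 20169, -76464, 289899, -1099089, 4166964.

4166964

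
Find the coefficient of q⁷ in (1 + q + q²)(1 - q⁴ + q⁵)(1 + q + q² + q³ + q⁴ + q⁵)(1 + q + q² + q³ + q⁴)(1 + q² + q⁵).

(1 + q + q²) has coefficients 1,1,1 for degrees 0…2.
(1 - q⁴ + q⁵) has coefficients 1,0,0,0,-1,1,0,0 for degrees 0…7.
Multiplying by (1 + q + q² + q³ + q⁴ + q⁵) gives running coefficients 1,1,1,1,0,1,0,0 for degrees 0…7.
Multiplying by (1 + q + q² + q³ + q⁴) gives running coefficients 1,2,3,4,4,4,3,2 for degrees 0…7.
Finally multiplying by (1 + q² + q⁵), the product of all factors after the first has coefficients 1,2,4,6,7,9,9,9 for degrees 0…7.
[q⁷] = 1·9 + 1·9 + 1·9 = 27.

27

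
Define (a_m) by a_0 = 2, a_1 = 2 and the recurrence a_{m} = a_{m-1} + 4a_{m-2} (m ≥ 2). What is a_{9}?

The ordinary generating function has denominator 1 - t - 4t^2.
Iterating the recurrence: a_0,…,a_{9} = 2, 2, 10, 18, 58, 130, 362, 882, 2330, 5858.

5858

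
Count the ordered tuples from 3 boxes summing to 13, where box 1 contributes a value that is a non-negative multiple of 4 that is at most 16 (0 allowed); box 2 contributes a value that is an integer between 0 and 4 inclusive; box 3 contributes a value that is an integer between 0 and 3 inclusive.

5

The generating function for the choices is (1 + y^4 + y^8 + y^12 + y^16)·(1 + y + y^2 + y^3 + y^4)·(1 + y + y^2 + y^3); the count is [y^13].
(1 + y^4 + y^8 + y^12 + y^16) has coefficients 1,0,0,0,1,0,0,0,1,0,0,0,1,0 for degrees 0…13.
(1 + y + y^2 + y^3 + y^4) has coefficients 1,1,1,1,1,0,0,0,0,0,0,0,0,0 for degrees 0…13.
Finally multiplying by (1 + y + y^2 + y^3), the product of all factors after the first has coefficients 1,2,3,4,4,3,2,1,0,0,0,0,0,0 for degrees 0…13.
[y^13] = 1·0 + 1·0 + 1·3 + 1·2 = 5.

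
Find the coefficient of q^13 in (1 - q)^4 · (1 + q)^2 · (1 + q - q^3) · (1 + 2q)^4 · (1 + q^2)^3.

-81

(1 - q)^4 has coefficients 1,-4,6,-4,1 for degrees 0…4.
(1 + q)^2 has coefficients 1,2,1,0,0,0,0,0,0,0,0,0,0,0 for degrees 0…13.
Multiplying by (1 + q - q^3) gives running coefficients 1,3,3,0,-2,-1,0,0,0,0,0,0,0,0 for degrees 0…13.
Multiplying by (1 + 2q)^4 gives running coefficients 1,11,51,128,182,127,-8,-88,-64,-16,0,0,0,0 for degrees 0…13.
Finally multiplying by (1 + q^2)^3, the product of all factors after the first has coefficients 1,11,54,161,338,544,692,688,509,229,-34,-185,-200,-136 for degrees 0…13.
[q^13] = 1·(-136) − 4·(-200) + 6·(-185) − 4·(-34) + 1·229 = -81.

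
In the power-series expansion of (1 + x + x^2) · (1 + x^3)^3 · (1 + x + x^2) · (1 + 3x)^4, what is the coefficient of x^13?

(1 + x + x^2) has coefficients 1,1,1 for degrees 0…2.
(1 + x^3)^3 has coefficients 1,0,0,3,0,0,3,0,0,1,0,0,0,0 for degrees 0…13.
Multiplying by (1 + x + x^2) gives running coefficients 1,1,1,3,3,3,3,3,3,1,1,1,0,0 for degrees 0…13.
Finally multiplying by (1 + 3x)^4, the product of all factors after the first has coefficients 1,13,67,177,282,390,606,768,768,766,742,634,417,243 for degrees 0…13.
[x^13] = 1·243 + 1·417 + 1·634 = 1294.

1294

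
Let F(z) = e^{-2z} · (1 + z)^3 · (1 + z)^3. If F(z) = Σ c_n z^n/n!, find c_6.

The EGF product rule gives c_6 = Σ_{k_1+k_2+k_3=6} C(6; k_1,k_2,k_3) · ∏ g_i(k_i), where e^{-2z} gives (-2)^k; (1+z)^3 gives the falling factorial (3)_k; (1+z)^3 gives the falling factorial (3)_k.
g_1(k) for k = 0…6: 1, -2, 4, -8, 16, -32, 64.
g_2(k) for k = 0…6: 1, 3, 6, 6, 0, 0, 0.
g_3(k) for k = 0…6: 1, 3, 6, 6, 0, 0, 0.
First combine the last two factors: h(k) = Σ_j C(k,j)·g_2(j)·g_3(k−j) for k = 0…6: 1, 6, 30, 120, 360, 720, 720.
c_6 = Σ_k C(6,k)·g_1(k)·h(6−k) = 1·1·720 + 6·(-2)·720 + 15·4·360 + 20·(-8)·120 + 15·16·30 + 6·(-32)·6 + 1·64·1 = 720 − 8640 + 21600 − 19200 + 7200 − 1152 + 64 = 592.

592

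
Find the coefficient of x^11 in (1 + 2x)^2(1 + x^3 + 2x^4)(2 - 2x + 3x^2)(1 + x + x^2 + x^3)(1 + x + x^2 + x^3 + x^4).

258

(1 + 2x)^2 has coefficients 1,4,4 for degrees 0…2.
(1 + x^3 + 2x^4) has coefficients 1,0,0,1,2,0,0,0,0,0,0,0 for degrees 0…11.
Multiplying by (2 - 2x + 3x^2) gives running coefficients 2,-2,3,2,2,-1,6,0,0,0,0,0 for degrees 0…11.
Multiplying by (1 + x + x^2 + x^3) gives running coefficients 2,0,3,5,5,6,9,7,5,6,0,0 for degrees 0…11.
Finally multiplying by (1 + x + x^2 + x^3 + x^4), the product of all factors after the first has coefficients 2,2,5,10,15,19,28,32,32,33,27,18 for degrees 0…11.
[x^11] = 1·18 + 4·27 + 4·33 = 258.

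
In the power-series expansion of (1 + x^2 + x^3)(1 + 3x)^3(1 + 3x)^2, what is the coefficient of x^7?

648

(1 + x^2 + x^3) has coefficients 1,0,1,1 for degrees 0…3.
(1 + 3x)^3 has coefficients 1,9,27,27,0,0,0,0 for degrees 0…7.
Finally multiplying by (1 + 3x)^2, the product of all factors after the first has coefficients 1,15,90,270,405,243,0,0 for degrees 0…7.
[x^7] = 1·0 + 1·243 + 1·405 = 648.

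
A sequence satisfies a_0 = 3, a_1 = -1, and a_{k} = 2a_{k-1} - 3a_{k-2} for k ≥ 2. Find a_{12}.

2827

The ordinary generating function has denominator 1 - 2x + 3x^2.
Iterating the recurrence: a_0,…,a_{12} = 3, -1, -11, -19, -5, 47, 109, 77, -173, -577, -635, 461, 2827.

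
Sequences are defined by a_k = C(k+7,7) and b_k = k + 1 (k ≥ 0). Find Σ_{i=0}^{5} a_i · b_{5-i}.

2002

The convolution is the x^5 coefficient of A(x)B(x).
Σ = 1·6 + 8·5 + 36·4 + 120·3 + 330·2 + 792·1 = 2002.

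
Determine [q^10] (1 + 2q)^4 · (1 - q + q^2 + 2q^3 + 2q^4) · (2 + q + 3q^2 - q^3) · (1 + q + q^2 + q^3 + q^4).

(1 + 2q)^4 has coefficients 1,8,24,32,16 for degrees 0…4.
(1 - q + q^2 + 2q^3 + 2q^4) has coefficients 1,-1,1,2,2,0,0,0,0,0,0 for degrees 0…10.
Multiplying by (2 + q + 3q^2 - q^3) gives running coefficients 2,-1,4,1,10,7,4,-2,0,0,0 for degrees 0…10.
Finally multiplying by (1 + q + q^2 + q^3 + q^4), the product of all factors after the first has coefficients 2,1,5,6,16,21,26,20,19,9,2 for degrees 0…10.
[q^10] = 1·2 + 8·9 + 24·19 + 32·20 + 16·26 = 1586.

1586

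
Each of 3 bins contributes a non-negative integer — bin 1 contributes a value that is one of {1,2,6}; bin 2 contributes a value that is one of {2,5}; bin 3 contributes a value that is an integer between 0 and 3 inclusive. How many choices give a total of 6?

The generating function for the choices is (y + y^2 + y^6)·(y^2 + y^5)·(1 + y + y^2 + y^3); the count is [y^6].
(y + y^2 + y^6) has coefficients 0,1,1,0,0,0,1 for degrees 0…6.
(y^2 + y^5) has coefficients 0,0,1,0,0,1,0 for degrees 0…6.
Finally multiplying by (1 + y + y^2 + y^3), the product of all factors after the first has coefficients 0,0,1,1,1,2,1 for degrees 0…6.
[y^6] = 1·2 + 1·1 + 1·0 = 3.

3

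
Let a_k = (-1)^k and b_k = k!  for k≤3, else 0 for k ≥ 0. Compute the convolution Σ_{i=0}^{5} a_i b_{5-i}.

Write out a_i and b_{5-i} for i = 0,…,5 and sum the products.
Σ = 1·0 − 1·0 + 1·6 − 1·2 + 1·1 − 1·1 = 4.

4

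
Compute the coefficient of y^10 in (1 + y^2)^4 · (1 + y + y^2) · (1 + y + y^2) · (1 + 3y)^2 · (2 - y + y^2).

545

(1 + y^2)^4 has coefficients 1,0,4,0,6,0,4,0,1 for degrees 0…8.
(1 + y + y^2) has coefficients 1,1,1,0,0,0,0,0,0,0,0 for degrees 0…10.
Multiplying by (1 + y + y^2) gives running coefficients 1,2,3,2,1,0,0,0,0,0,0 for degrees 0…10.
Multiplying by (1 + 3y)^2 gives running coefficients 1,8,24,38,40,24,9,0,0,0,0 for degrees 0…10.
Finally multiplying by (2 - y + y^2), the product of all factors after the first has coefficients 2,15,41,60,66,46,34,15,9,0,0 for degrees 0…10.
[y^10] = 1·0 + 4·9 + 6·34 + 4·66 + 1·41 = 545.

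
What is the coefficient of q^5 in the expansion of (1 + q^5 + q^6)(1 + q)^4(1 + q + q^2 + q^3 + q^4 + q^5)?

17

(1 + q^5 + q^6) has coefficients 1,0,0,0,0,1 for degrees 0…5.
(1 + q)^4 has coefficients 1,4,6,4,1,0 for degrees 0…5.
Finally multiplying by (1 + q + q^2 + q^3 + q^4 + q^5), the product of all factors after the first has coefficients 1,5,11,15,16,16 for degrees 0…5.
[q^5] = 1·16 + 1·1 = 17.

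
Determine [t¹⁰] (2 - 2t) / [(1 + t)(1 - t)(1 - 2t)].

1366

The denominator gives the recurrence a_n = 2a_(n−1) + a_(n−2) − 2a_(n−3) for n ≥ 3; the numerator fixes a_0 = 2, a_1 = 2, a_2 = 6.
Iterating: 2, 2, 6, 10, 22, 42, 86, 170, 342, 682, 1366, so a_10 = 1366.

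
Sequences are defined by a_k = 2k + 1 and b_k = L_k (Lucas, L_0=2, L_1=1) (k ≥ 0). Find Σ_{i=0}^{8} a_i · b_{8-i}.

496

Write out a_i and b_{8-i} for i = 0,…,8 and sum the products.
Σ = 1·47 + 3·29 + 5·18 + 7·11 + 9·7 + 11·4 + 13·3 + 15·1 + 17·2 = 496.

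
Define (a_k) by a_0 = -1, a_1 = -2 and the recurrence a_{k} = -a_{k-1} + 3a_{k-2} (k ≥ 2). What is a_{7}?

-74

The ordinary generating function has denominator 1 + z - 3z^2.
Iterating the recurrence: a_0,…,a_{7} = -1, -2, -1, -5, 2, -17, 23, -74.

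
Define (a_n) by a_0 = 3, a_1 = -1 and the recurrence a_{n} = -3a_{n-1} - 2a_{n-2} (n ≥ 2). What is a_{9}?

The ordinary generating function has denominator 1 + 3t + 2t^2.
Iterating the recurrence: a_0,…,a_{9} = 3, -1, -3, 11, -27, 59, -123, 251, -507, 1019.

1019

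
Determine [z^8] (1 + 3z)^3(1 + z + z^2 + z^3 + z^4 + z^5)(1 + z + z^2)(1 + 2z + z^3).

(1 + 3z)^3 has coefficients 1,9,27,27 for degrees 0…3.
(1 + z + z^2 + z^3 + z^4 + z^5) has coefficients 1,1,1,1,1,1,0,0,0 for degrees 0…8.
Multiplying by (1 + z + z^2) gives running coefficients 1,2,3,3,3,3,2,1,0 for degrees 0…8.
Finally multiplying by (1 + 2z + z^3), the product of all factors after the first has coefficients 1,4,7,10,11,12,11,8,5 for degrees 0…8.
[z^8] = 1·5 + 9·8 + 27·11 + 27·12 = 698.

698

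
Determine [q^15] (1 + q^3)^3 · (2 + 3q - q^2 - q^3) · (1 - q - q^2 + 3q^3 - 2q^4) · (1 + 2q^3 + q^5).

27

(1 + q^3)^3 has coefficients 1,0,0,3,0,0,3,0,0,1 for degrees 0…9.
(2 + 3q - q^2 - q^3) has coefficients 2,3,-1,-1,0,0,0,0,0,0,0,0,0,0,0,0 for degrees 0…15.
Multiplying by (1 - q - q^2 + 3q^3 - 2q^4) gives running coefficients 2,1,-6,3,7,-8,-1,2,0,0,0,0,0,0,0,0 for degrees 0…15.
Finally multiplying by (1 + 2q^3 + q^5), the product of all factors after the first has coefficients 2,1,-6,7,9,-18,6,10,-13,5,-4,-1,2,0,0,0 for degrees 0…15.
[q^15] = 1·0 + 3·2 + 3·5 + 1·6 = 27.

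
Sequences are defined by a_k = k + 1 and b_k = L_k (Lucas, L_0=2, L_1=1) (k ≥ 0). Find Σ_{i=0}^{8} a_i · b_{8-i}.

309

The convolution is the t^8 coefficient of A(t)B(t).
Σ = 1·47 + 2·29 + 3·18 + 4·11 + 5·7 + 6·4 + 7·3 + 8·1 + 9·2 = 309.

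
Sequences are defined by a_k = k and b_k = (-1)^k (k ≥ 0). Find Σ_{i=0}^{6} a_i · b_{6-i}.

Write out a_i and b_{6-i} for i = 0,…,6 and sum the products.
Σ = 0·1 + 1·(-1) + 2·1 + 3·(-1) + 4·1 + 5·(-1) + 6·1 = 3.

3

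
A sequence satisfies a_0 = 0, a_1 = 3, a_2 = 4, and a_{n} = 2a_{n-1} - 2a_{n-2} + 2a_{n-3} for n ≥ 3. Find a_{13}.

The ordinary generating function has denominator 1 - 2x + 2x^2 - 2x^3.
Iterating the recurrence: a_0,…,a_{13} = 0, 3, 4, 2, 2, 8, 16, 20, 24, 40, 72, 112, 160, 240.

240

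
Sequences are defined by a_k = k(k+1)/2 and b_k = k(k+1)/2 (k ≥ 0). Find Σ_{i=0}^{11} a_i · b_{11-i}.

2002

The convolution is the t^11 coefficient of A(t)B(t).
Σ = 0·66 + 1·55 + 3·45 + 6·36 + 10·28 + 15·21 + 21·15 + 28·10 + 36·6 + 45·3 + 55·1 + 66·0 = 2002.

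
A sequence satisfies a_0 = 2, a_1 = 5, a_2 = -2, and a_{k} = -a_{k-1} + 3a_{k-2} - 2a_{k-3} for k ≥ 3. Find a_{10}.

-7297

The ordinary generating function has denominator 1 + y - 3y^2 + 2y^3.
Iterating the recurrence: a_0,…,a_{10} = 2, 5, -2, 13, -29, 72, -185, 459, -1158, 2905, -7297.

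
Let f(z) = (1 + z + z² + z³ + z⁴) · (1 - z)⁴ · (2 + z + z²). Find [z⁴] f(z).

(1 + z + z² + z³ + z⁴) has coefficients 1,1,1,1,1 for degrees 0…4.
(1 - z)⁴ has coefficients 1,-4,6,-4,1 for degrees 0…4.
Finally multiplying by (2 + z + z²), the product of all factors after the first has coefficients 2,-7,9,-6,4 for degrees 0…4.
[z⁴] = 1·4 + 1·(-6) + 1·9 + 1·(-7) + 1·2 = 2.

2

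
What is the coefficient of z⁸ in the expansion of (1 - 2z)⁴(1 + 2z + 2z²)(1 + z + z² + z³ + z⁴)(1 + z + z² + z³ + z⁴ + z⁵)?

(1 - 2z)⁴ has coefficients 1,-8,24,-32,16 for degrees 0…4.
(1 + 2z + 2z²) has coefficients 1,2,2,0,0,0,0,0,0 for degrees 0…8.
Multiplying by (1 + z + z² + z³ + z⁴) gives running coefficients 1,3,5,5,5,4,2,0,0 for degrees 0…8.
Finally multiplying by (1 + z + z² + z³ + z⁴ + z⁵), the product of all factors after the first has coefficients 1,4,9,14,19,23,24,21,16 for degrees 0…8.
[z⁸] = 1·16 − 8·21 + 24·24 − 32·23 + 16·19 = -8.

-8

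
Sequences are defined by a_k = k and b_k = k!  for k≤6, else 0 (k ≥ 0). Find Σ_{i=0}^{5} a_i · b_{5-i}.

Write out a_i and b_{5-i} for i = 0,…,5 and sum the products.
Σ = 0·120 + 1·24 + 2·6 + 3·2 + 4·1 + 5·1 = 51.

51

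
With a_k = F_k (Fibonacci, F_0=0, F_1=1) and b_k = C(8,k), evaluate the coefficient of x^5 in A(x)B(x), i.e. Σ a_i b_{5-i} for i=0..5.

Write out a_i and b_{5-i} for i = 0,…,5 and sum the products.
Σ = 0·56 + 1·70 + 1·56 + 2·28 + 3·8 + 5·1 = 211.

211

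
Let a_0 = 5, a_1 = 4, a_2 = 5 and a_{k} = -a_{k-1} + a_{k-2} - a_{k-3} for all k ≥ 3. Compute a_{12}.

1195

The ordinary generating function has denominator 1 + q - q^2 + q^3.
Iterating the recurrence: a_0,…,a_{12} = 5, 4, 5, -6, 7, -18, 31, -56, 105, -192, 353, -650, 1195.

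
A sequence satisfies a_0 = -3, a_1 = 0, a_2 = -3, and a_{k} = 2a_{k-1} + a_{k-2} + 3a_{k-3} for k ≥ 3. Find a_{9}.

The ordinary generating function has denominator 1 - 2q - q^2 - 3q^3.
Iterating the recurrence: a_0,…,a_{9} = -3, 0, -3, -15, -33, -90, -258, -705, -1938, -5355.

-5355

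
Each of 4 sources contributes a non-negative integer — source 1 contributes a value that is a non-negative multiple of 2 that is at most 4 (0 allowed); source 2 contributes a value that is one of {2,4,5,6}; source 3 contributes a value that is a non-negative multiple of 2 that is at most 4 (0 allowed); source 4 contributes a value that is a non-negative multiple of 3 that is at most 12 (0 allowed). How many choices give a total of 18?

12

The generating function for the choices is (1 + t^2 + t^4)·(t^2 + t^4 + t^5 + t^6)·(1 + t^2 + t^4)·(1 + t^3 + t^6 + t^9 + t^12); the count is [t^18].
(1 + t^2 + t^4) has coefficients 1,0,1,0,1 for degrees 0…4.
(t^2 + t^4 + t^5 + t^6) has coefficients 0,0,1,0,1,1,1,0,0,0,0,0,0,0,0,0,0,0,0 for degrees 0…18.
Multiplying by (1 + t^2 + t^4) gives running coefficients 0,0,1,0,2,1,3,1,2,1,1,0,0,0,0,0,0,0,0 for degrees 0…18.
Finally multiplying by (1 + t^3 + t^6 + t^9 + t^12), the product of all factors after the first has coefficients 0,0,1,0,2,2,3,3,4,4,4,4,4,4,4,4,4,3,4 for degrees 0…18.
[t^18] = 1·4 + 1·4 + 1·4 = 12.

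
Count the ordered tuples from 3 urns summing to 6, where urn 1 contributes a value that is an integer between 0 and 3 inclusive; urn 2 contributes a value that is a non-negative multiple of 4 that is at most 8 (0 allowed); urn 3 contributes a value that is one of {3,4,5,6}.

4

The generating function for the choices is (1 + x + x² + x³)·(1 + x⁴ + x⁸)·(x³ + x⁴ + x⁵ + x⁶); the count is [x⁶].
(1 + x + x² + x³) has coefficients 1,1,1,1 for degrees 0…3.
(1 + x⁴ + x⁸) has coefficients 1,0,0,0,1,0,0 for degrees 0…6.
Finally multiplying by (x³ + x⁴ + x⁵ + x⁶), the product of all factors after the first has coefficients 0,0,0,1,1,1,1 for degrees 0…6.
[x⁶] = 1·1 + 1·1 + 1·1 + 1·1 = 4.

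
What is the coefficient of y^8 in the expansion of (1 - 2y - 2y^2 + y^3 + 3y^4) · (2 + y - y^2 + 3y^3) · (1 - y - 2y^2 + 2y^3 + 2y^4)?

(1 - 2y - 2y^2 + y^3 + 3y^4) has coefficients 1,-2,-2,1,3 for degrees 0…4.
(2 + y - y^2 + 3y^3) has coefficients 2,1,-1,3,0,0,0,0,0 for degrees 0…8.
Finally multiplying by (1 - y - 2y^2 + 2y^3 + 2y^4), the product of all factors after the first has coefficients 2,-1,-6,6,5,-6,4,6,0 for degrees 0…8.
[y^8] = 1·0 − 2·6 − 2·4 + 1·(-6) + 3·5 = -11.

-11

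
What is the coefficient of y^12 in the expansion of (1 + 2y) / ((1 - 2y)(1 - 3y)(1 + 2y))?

1586131

The denominator gives the recurrence a_n = 3a_(n−1) + 4a_(n−2) − 12a_(n−3) for n ≥ 3; the numerator fixes a_0 = 1, a_1 = 5, a_2 = 19.
Iterating: 1, 5, 19, 65, 211, 665, 2059, 6305, 19171, 58025, 175099, 527345, 1586131, so a_12 = 1586131.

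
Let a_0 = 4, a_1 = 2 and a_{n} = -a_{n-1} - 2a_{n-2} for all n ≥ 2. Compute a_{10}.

158

The ordinary generating function has denominator 1 + q + 2q^2.
Iterating the recurrence: a_0,…,a_{10} = 4, 2, -10, 6, 14, -26, -2, 54, -50, -58, 158.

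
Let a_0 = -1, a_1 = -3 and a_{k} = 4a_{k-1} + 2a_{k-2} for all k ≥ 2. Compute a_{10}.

-2141664

The ordinary generating function has denominator 1 - 4z - 2z^2.
Iterating the recurrence: a_0,…,a_{10} = -1, -3, -14, -62, -276, -1228, -5464, -24312, -108176, -481328, -2141664.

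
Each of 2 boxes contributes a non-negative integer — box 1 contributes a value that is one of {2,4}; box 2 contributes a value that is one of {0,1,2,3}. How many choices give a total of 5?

The generating function for the choices is (t^2 + t^4)·(1 + t + t^2 + t^3); the count is [t^5].
(t^2 + t^4) has coefficients 0,0,1,0,1 for degrees 0…4.
(1 + t + t^2 + t^3) has coefficients 1,1,1,1,0,0 for degrees 0…5.
[t^5] = 1·1 + 1·1 = 2.

2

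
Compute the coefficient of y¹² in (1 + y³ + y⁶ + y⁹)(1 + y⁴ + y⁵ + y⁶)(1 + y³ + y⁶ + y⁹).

(1 + y³ + y⁶ + y⁹) has coefficients 1,0,0,1,0,0,1,0,0,1 for degrees 0…9.
(1 + y⁴ + y⁵ + y⁶) has coefficients 1,0,0,0,1,1,1,0,0,0,0,0,0 for degrees 0…12.
Finally multiplying by (1 + y³ + y⁶ + y⁹), the product of all factors after the first has coefficients 1,0,0,1,1,1,2,1,1,2,1,1,1 for degrees 0…12.
[y¹²] = 1·1 + 1·2 + 1·2 + 1·1 = 6.

6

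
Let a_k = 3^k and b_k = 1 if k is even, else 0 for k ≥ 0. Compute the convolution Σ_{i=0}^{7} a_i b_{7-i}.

2460

This is [x^7] in the product of the two ordinary generating functions.
Σ = 1·0 + 3·1 + 9·0 + 27·1 + 81·0 + 243·1 + 729·0 + 2187·1 = 2460.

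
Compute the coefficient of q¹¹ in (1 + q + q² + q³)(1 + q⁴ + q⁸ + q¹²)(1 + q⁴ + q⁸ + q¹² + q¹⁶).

(1 + q + q² + q³) has coefficients 1,1,1,1 for degrees 0…3.
(1 + q⁴ + q⁸ + q¹²) has coefficients 1,0,0,0,1,0,0,0,1,0,0,0 for degrees 0…11.
Finally multiplying by (1 + q⁴ + q⁸ + q¹² + q¹⁶), the product of all factors after the first has coefficients 1,0,0,0,2,0,0,0,3,0,0,0 for degrees 0…11.
[q¹¹] = 1·0 + 1·0 + 1·0 + 1·3 = 3.

3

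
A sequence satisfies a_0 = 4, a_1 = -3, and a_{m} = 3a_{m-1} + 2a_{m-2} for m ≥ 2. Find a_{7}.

-1329

The ordinary generating function has denominator 1 - 3y - 2y^2.
Iterating the recurrence: a_0,…,a_{7} = 4, -3, -1, -9, -29, -105, -373, -1329.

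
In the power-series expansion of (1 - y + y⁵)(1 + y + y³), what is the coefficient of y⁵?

(1 - y + y⁵) has coefficients 1,-1,0,0,0,1 for degrees 0…5.
(1 + y + y³) has coefficients 1,1,0,1,0,0 for degrees 0…5.
[y⁵] = 1·0 − 1·0 + 1·1 = 1.

1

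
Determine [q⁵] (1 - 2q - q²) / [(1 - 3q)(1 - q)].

82

The denominator gives the recurrence a_n = 4a_(n−1) − 3a_(n−2) for n ≥ 3; the numerator fixes a_0 = 1, a_1 = 2, a_2 = 4.
Iterating: 1, 2, 4, 10, 28, 82, so a_5 = 82.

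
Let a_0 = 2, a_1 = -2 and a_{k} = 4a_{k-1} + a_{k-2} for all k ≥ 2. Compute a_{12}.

The ordinary generating function has denominator 1 - 4z - z^2.
Iterating the recurrence: a_0,…,a_{12} = 2, -2, -6, -26, -110, -466, -1974, -8362, -35422, -150050, -635622, -2692538, -11405774.

-11405774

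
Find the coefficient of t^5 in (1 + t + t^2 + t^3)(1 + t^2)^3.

6

(1 + t + t^2 + t^3) has coefficients 1,1,1,1 for degrees 0…3.
(1 + t^2)^3 has coefficients 1,0,3,0,3,0 for degrees 0…5.
[t^5] = 1·0 + 1·3 + 1·0 + 1·3 = 6.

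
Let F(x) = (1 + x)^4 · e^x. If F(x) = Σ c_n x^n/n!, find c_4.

The EGF product rule gives c_4 = Σ_{k_1+k_2=4} C(4; k_1,k_2) · ∏ g_i(k_i), where (1+x)^4 gives the falling factorial (4)_k; e^x gives (1)^k.
g_1(k) for k = 0…4: 1, 4, 12, 24, 24.
g_2(k) for k = 0…4: 1, 1, 1, 1, 1.
c_4 = Σ_k C(4,k)·g_1(k)·g_2(4−k) = 1·1·1 + 4·4·1 + 6·12·1 + 4·24·1 + 1·24·1 = 1 + 16 + 72 + 96 + 24 = 209.

209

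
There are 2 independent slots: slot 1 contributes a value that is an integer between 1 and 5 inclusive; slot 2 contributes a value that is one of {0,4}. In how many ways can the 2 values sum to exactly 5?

2

The generating function for the choices is (q + q^2 + q^3 + q^4 + q^5)·(1 + q^4); the count is [q^5].
(q + q^2 + q^3 + q^4 + q^5) has coefficients 0,1,1,1,1,1 for degrees 0…5.
(1 + q^4) has coefficients 1,0,0,0,1,0 for degrees 0…5.
[q^5] = 1·1 + 1·0 + 1·0 + 1·0 + 1·1 = 2.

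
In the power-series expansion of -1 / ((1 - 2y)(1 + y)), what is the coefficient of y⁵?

-21

Partial fractions give a closed form: a_n = (-2/3)·2^n + (-1/3)·(-1)^n.
At n = 5: a_5 = -21.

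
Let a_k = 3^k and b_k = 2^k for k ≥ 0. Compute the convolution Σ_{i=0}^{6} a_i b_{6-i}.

Write out a_i and b_{6-i} for i = 0,…,6 and sum the products.
Σ = 1·64 + 3·32 + 9·16 + 27·8 + 81·4 + 243·2 + 729·1 = 2059.

2059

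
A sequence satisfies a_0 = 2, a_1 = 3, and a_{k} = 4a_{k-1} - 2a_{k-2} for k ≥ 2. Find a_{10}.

The ordinary generating function has denominator 1 - 4x + 2x^2.
Iterating the recurrence: a_0,…,a_{10} = 2, 3, 8, 26, 88, 300, 1024, 3496, 11936, 40752, 139136.

139136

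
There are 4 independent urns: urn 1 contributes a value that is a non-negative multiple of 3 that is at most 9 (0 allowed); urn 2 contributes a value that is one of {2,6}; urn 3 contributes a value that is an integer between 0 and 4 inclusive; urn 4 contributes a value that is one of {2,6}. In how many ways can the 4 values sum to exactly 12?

The generating function for the choices is (1 + t^3 + t^6 + t^9)·(t^2 + t^6)·(1 + t + t^2 + t^3 + t^4)·(t^2 + t^6); the count is [t^12].
(1 + t^3 + t^6 + t^9) has coefficients 1,0,0,1,0,0,1,0,0,1 for degrees 0…9.
(t^2 + t^6) has coefficients 0,0,1,0,0,0,1,0,0,0,0,0,0 for degrees 0…12.
Multiplying by (1 + t + t^2 + t^3 + t^4) gives running coefficients 0,0,1,1,1,1,2,1,1,1,1,0,0 for degrees 0…12.
Finally multiplying by (t^2 + t^6), the product of all factors after the first has coefficients 0,0,0,0,1,1,1,1,3,2,2,2,3 for degrees 0…12.
[t^12] = 1·3 + 1·2 + 1·1 + 1·0 = 6.

6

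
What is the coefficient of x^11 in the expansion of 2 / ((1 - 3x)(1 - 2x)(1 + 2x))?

The denominator gives the recurrence a_n = 3a_(n−1) + 4a_(n−2) − 12a_(n−3) for n ≥ 3; the numerator fixes a_0 = 2, a_1 = 6, a_2 = 26.
Iterating: 2, 6, 26, 78, 266, 798, 2522, 7566, 23210, 69630, 210938, 632814, so a_11 = 632814.

632814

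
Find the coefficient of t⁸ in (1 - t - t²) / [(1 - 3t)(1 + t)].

The denominator gives the recurrence a_n = 2a_(n−1) + 3a_(n−2) for n ≥ 3; the numerator fixes a_0 = 1, a_1 = 1, a_2 = 4.
Iterating: 1, 1, 4, 11, 34, 101, 304, 911, 2734, so a_8 = 2734.

2734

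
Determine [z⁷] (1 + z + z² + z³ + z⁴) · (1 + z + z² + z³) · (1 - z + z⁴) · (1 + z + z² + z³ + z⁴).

8

(1 + z + z² + z³ + z⁴) has coefficients 1,1,1,1,1 for degrees 0…4.
(1 + z + z² + z³) has coefficients 1,1,1,1,0,0,0,0 for degrees 0…7.
Multiplying by (1 - z + z⁴) gives running coefficients 1,0,0,0,0,1,1,1 for degrees 0…7.
Finally multiplying by (1 + z + z² + z³ + z⁴), the product of all factors after the first has coefficients 1,1,1,1,1,1,2,3 for degrees 0…7.
[z⁷] = 1·3 + 1·2 + 1·1 + 1·1 + 1·1 = 8.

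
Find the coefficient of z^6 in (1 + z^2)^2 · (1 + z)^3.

(1 + z^2)^2 has coefficients 1,0,2,0,1 for degrees 0…4.
(1 + z)^3 has coefficients 1,3,3,1,0,0,0 for degrees 0…6.
[z^6] = 1·0 + 2·0 + 1·3 = 3.

3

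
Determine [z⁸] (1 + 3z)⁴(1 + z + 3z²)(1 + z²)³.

1851

(1 + 3z)⁴ has coefficients 1,12,54,108,81 for degrees 0…4.
(1 + z + 3z²) has coefficients 1,1,3,0,0,0,0,0,0 for degrees 0…8.
Finally multiplying by (1 + z²)³, the product of all factors after the first has coefficients 1,1,6,3,12,3,10,1,3 for degrees 0…8.
[z⁸] = 1·3 + 12·1 + 54·10 + 108·3 + 81·12 = 1851.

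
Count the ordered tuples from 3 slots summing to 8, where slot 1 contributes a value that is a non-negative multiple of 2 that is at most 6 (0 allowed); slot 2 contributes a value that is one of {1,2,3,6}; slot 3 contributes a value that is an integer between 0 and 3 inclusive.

8

The generating function for the choices is (1 + t^2 + t^4 + t^6)·(t + t^2 + t^3 + t^6)·(1 + t + t^2 + t^3); the count is [t^8].
(1 + t^2 + t^4 + t^6) has coefficients 1,0,1,0,1,0,1 for degrees 0…6.
(t + t^2 + t^3 + t^6) has coefficients 0,1,1,1,0,0,1,0,0 for degrees 0…8.
Finally multiplying by (1 + t + t^2 + t^3), the product of all factors after the first has coefficients 0,1,2,3,3,2,2,1,1 for degrees 0…8.
[t^8] = 1·1 + 1·2 + 1·3 + 1·2 = 8.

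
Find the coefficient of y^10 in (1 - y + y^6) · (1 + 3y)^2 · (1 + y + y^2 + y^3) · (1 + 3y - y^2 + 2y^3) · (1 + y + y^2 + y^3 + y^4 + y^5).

106

(1 - y + y^6) has coefficients 1,-1,0,0,0,0,1 for degrees 0…6.
(1 + 3y)^2 has coefficients 1,6,9,0,0,0,0,0,0,0,0 for degrees 0…10.
Multiplying by (1 + y + y^2 + y^3) gives running coefficients 1,7,16,16,15,9,0,0,0,0,0 for degrees 0…10.
Multiplying by (1 + 3y - y^2 + 2y^3) gives running coefficients 1,10,36,59,61,70,44,21,18,0,0 for degrees 0…10.
Finally multiplying by (1 + y + y^2 + y^3 + y^4 + y^5), the product of all factors after the first has coefficients 1,11,47,106,167,237,280,291,273,214,153 for degrees 0…10.
[y^10] = 1·153 − 1·214 + 1·167 = 106.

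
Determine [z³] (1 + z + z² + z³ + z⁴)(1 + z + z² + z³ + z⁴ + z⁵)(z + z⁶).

(1 + z + z² + z³ + z⁴) has coefficients 1,1,1,1 for degrees 0…3.
(1 + z + z² + z³ + z⁴ + z⁵) has coefficients 1,1,1,1 for degrees 0…3.
Finally multiplying by (z + z⁶), the product of all factors after the first has coefficients 0,1,1,1 for degrees 0…3.
[z³] = 1·1 + 1·1 + 1·1 + 1·0 = 3.

3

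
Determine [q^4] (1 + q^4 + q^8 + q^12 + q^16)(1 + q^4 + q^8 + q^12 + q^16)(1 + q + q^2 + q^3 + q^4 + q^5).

(1 + q^4 + q^8 + q^12 + q^16) has coefficients 1,0,0,0,1 for degrees 0…4.
(1 + q^4 + q^8 + q^12 + q^16) has coefficients 1,0,0,0,1 for degrees 0…4.
Finally multiplying by (1 + q + q^2 + q^3 + q^4 + q^5), the product of all factors after the first has coefficients 1,1,1,1,2 for degrees 0…4.
[q^4] = 1·2 + 1·1 = 3.

3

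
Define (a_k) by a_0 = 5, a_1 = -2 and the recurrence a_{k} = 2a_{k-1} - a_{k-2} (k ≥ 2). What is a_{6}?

-37

The ordinary generating function has denominator 1 - 2q + q^2.
Iterating the recurrence: a_0,…,a_{6} = 5, -2, -9, -16, -23, -30, -37.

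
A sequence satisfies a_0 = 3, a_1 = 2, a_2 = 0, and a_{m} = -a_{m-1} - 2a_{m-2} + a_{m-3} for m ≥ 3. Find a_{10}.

39

The ordinary generating function has denominator 1 + q + 2q^2 - q^3.
Iterating the recurrence: a_0,…,a_{10} = 3, 2, 0, -1, 3, -1, -6, 11, 0, -28, 39.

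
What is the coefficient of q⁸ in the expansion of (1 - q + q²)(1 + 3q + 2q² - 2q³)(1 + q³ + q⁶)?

-2

(1 - q + q²) has coefficients 1,-1,1 for degrees 0…2.
(1 + 3q + 2q² - 2q³) has coefficients 1,3,2,-2,0,0,0,0,0 for degrees 0…8.
Finally multiplying by (1 + q³ + q⁶), the product of all factors after the first has coefficients 1,3,2,-1,3,2,-1,3,2 for degrees 0…8.
[q⁸] = 1·2 − 1·3 + 1·(-1) = -2.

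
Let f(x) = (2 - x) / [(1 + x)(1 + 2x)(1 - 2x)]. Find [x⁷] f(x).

Partial fractions give a closed form: a_n = (-1)·(-1)^n + (5/2)·(-2)^n + (1/2)·2^n.
At n = 7: a_7 = -255.

-255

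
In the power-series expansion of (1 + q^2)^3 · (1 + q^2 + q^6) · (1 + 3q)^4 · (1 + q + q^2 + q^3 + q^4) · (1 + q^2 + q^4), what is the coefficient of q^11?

(1 + q^2)^3 has coefficients 1,0,3,0,3,0,1 for degrees 0…6.
(1 + q^2 + q^6) has coefficients 1,0,1,0,0,0,1,0,0,0,0,0 for degrees 0…11.
Multiplying by (1 + 3q)^4 gives running coefficients 1,12,55,120,135,108,82,12,54,108,81,0 for degrees 0…11.
Multiplying by (1 + q + q^2 + q^3 + q^4) gives running coefficients 1,13,68,188,323,430,500,457,391,364,337,255 for degrees 0…11.
Finally multiplying by (1 + q^2 + q^4), the product of all factors after the first has coefficients 1,13,69,201,392,631,891,1075,1214,1251,1228,1076 for degrees 0…11.
[q^11] = 1·1076 + 3·1251 + 3·1075 + 1·631 = 8685.

8685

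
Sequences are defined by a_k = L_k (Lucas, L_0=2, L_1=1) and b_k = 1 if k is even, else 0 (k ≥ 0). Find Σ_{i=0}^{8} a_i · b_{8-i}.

77

This is [x^8] in the product of the two ordinary generating functions.
Σ = 2·1 + 1·0 + 3·1 + 4·0 + 7·1 + 11·0 + 18·1 + 29·0 + 47·1 = 77.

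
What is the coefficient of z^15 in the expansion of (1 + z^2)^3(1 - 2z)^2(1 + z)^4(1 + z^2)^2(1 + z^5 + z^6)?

193

(1 + z^2)^3 has coefficients 1,0,3,0,3,0,1 for degrees 0…6.
(1 - 2z)^2 has coefficients 1,-4,4,0,0,0,0,0,0,0,0,0,0,0,0,0 for degrees 0…15.
Multiplying by (1 + z)^4 gives running coefficients 1,0,-6,-4,9,12,4,0,0,0,0,0,0,0,0,0 for degrees 0…15.
Multiplying by (1 + z^2)^2 gives running coefficients 1,0,-4,-4,-2,4,16,20,17,12,4,0,0,0,0,0 for degrees 0…15.
Finally multiplying by (1 + z^5 + z^6), the product of all factors after the first has coefficients 1,0,-4,-4,-2,5,17,16,9,6,6,20,36,37,29,16 for degrees 0…15.
[z^15] = 1·16 + 3·37 + 3·20 + 1·6 = 193.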